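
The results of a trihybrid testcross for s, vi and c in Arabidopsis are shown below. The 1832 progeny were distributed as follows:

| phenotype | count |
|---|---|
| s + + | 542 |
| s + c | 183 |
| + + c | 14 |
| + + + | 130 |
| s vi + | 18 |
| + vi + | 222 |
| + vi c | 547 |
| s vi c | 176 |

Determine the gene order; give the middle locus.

vi

The two most frequent reciprocal classes, + vi c and s + +, are the parental types, so the F1 was + vi c / s + +.
The two rarest classes, + + c and s vi +, are the double crossovers. Comparing them with the parentals, only the vi allele has switched, so vi is the middle locus and the order is c – vi – s.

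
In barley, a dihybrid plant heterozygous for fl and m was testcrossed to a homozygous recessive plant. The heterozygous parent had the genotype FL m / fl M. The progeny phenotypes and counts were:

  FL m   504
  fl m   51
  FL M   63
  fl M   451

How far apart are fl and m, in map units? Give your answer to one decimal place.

The recombinant classes are FL M and fl m: 63 + 51 = 114.
Recombination frequency = 114/1069 = 0.1066 ≈ 10.7%, i.e. 10.7 map units.

10.7 map units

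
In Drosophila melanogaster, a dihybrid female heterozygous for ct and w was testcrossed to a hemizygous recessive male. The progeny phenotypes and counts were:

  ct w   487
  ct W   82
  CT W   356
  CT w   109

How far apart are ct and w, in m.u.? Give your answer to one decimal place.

The two most frequent classes, CT W (356) and ct w (487), are the parental types, so the F1 was CT W / ct w.
The recombinant classes are CT w and ct W: 109 + 82 = 191.
Recombination frequency = 191/1034 = 0.1847 ≈ 18.5%, i.e. 18.5 m.u.

18.5 m.u.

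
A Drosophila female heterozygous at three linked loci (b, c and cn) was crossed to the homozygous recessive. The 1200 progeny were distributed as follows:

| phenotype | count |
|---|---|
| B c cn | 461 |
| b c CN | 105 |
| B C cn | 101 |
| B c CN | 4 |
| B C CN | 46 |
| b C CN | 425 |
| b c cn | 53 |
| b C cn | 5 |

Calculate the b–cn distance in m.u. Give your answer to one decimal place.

The two most frequent reciprocal classes, b C CN and B c cn, are the parental types, so the F1 was b C CN / B c cn.
The two rarest classes, b C cn and B c CN, are the double crossovers. Comparing them with the parentals, only the cn allele has switched, so cn is the middle locus and the order is b – cn – c.
Crossovers in the b–cn interval produce the single-crossover classes B C CN and b c cn (46 + 53 = 99) plus the double crossovers (9).
RF(b–cn) = (99 + 9) / 1200 = 108/1200 = 0.0900 → 9.0 m.u.

9.0 m.u.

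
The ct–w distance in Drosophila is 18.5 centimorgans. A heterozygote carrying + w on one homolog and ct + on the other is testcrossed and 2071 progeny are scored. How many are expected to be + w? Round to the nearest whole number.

844

A map distance of 18.5 centimorgans corresponds to a recombination frequency of 0.185.
The F1 is + w / ct +, so + w is a parental gamete class with expected frequency (1 − r)/2 = 0.815/2 = 0.4075.
Expected number = 0.4075 × 2071 = 843.93 ≈ 844.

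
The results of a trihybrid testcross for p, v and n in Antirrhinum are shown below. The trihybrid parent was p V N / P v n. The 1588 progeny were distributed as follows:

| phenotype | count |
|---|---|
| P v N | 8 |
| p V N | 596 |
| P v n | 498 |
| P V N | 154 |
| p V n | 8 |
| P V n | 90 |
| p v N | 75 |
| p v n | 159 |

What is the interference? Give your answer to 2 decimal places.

The two rarest classes, p V n and P v N, are the double crossovers. Comparing them with the parentals, only the n allele has switched, so n is the middle locus and the order is p – n – v.
p–n: (313 + 16)/1588 = 0.2072; n–v: (165 + 16)/1588 = 0.1140.
Expected DCO frequency = 0.2072 × 0.1140 ≈ 0.02362; observed = 16/1588 ≈ 0.01008.
Coefficient of coincidence = 0.01008/0.02362 ≈ 0.43; interference = 1 − 0.43 = 0.57.

0.57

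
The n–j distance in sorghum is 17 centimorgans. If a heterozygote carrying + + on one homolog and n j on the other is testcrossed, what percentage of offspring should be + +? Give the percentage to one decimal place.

A map distance of 17 centimorgans corresponds to a recombination frequency of 0.170.
The F1 is + + / n j, so + + is a parental gamete class with expected frequency (1 − r)/2 = 0.830/2 = 0.4150.
That is 0.4150 = 41.5% of the progeny.

41.5%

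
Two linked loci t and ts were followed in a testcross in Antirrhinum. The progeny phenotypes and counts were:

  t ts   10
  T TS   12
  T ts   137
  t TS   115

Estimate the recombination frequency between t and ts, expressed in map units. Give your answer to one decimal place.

The two most frequent classes, T ts (137) and t TS (115), are the parental types, so the F1 was T ts / t TS.
The recombinant classes are T TS and t ts: 12 + 10 = 22.
Recombination frequency = 22/274 = 0.0803 ≈ 8.0%, i.e. 8.0 map units.

8.0 map units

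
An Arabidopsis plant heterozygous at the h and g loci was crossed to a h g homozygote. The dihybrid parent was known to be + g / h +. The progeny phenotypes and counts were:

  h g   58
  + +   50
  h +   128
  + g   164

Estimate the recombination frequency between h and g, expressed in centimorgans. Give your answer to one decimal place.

The recombinant classes are + + and h g: 50 + 58 = 108.
Recombination frequency = 108/400 = 0.2700 ≈ 27.0%, i.e. 27.0 centimorgans.

27.0 centimorgans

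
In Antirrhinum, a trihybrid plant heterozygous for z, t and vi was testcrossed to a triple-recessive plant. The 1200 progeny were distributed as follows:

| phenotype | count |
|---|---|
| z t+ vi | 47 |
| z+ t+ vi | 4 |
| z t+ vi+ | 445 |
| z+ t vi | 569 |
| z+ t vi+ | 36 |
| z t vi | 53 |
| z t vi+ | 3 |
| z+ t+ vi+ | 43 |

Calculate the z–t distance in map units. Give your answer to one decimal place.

8.6 map units

The two most frequent reciprocal classes, z t+ vi+ and z+ t vi, are the parental types, so the F1 was z t+ vi+ / z+ t vi.
The two rarest classes, z t vi+ and z+ t+ vi, are the double crossovers. Comparing them with the parentals, only the t allele has switched, so t is the middle locus and the order is vi – t – z.
Crossovers in the t–z interval produce the single-crossover classes z+ t+ vi+ and z t vi (43 + 53 = 96) plus the double crossovers (7).
RF(t–z) = (96 + 7) / 1200 = 103/1200 = 0.0858 → 8.6 map units.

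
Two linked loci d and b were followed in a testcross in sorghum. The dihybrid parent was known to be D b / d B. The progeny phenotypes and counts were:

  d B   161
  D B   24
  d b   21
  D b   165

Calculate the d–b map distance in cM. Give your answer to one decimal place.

The recombinant classes are D B and d b: 24 + 21 = 45.
Recombination frequency = 45/371 = 0.1213 ≈ 12.1%, i.e. 12.1 cM.

12.1 cM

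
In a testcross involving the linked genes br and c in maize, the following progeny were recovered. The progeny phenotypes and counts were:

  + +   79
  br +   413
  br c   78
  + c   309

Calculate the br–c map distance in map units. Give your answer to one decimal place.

The two most frequent classes, + c (309) and br + (413), are the parental types, so the F1 was + c / br +.
The recombinant classes are + + and br c: 79 + 78 = 157.
Recombination frequency = 157/879 = 0.1786 ≈ 17.9%, i.e. 17.9 map units.

17.9 map units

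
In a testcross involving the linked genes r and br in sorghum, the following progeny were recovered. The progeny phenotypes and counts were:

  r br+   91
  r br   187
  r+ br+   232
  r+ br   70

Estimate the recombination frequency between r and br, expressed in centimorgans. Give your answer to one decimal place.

The two most frequent classes, r+ br+ (232) and r br (187), are the parental types, so the F1 was r+ br+ / r br.
The recombinant classes are r+ br and r br+: 70 + 91 = 161.
Recombination frequency = 161/580 = 0.2776 ≈ 27.8%, i.e. 27.8 centimorgans.

27.8 centimorgans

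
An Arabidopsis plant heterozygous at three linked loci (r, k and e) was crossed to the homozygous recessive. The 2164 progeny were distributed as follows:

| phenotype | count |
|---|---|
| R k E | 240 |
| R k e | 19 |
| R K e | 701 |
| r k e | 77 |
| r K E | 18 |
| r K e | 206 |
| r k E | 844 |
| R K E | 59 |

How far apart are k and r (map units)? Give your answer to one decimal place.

The two most frequent reciprocal classes, R K e and r k E, are the parental types, so the F1 was R K e / r k E.
The two rarest classes, R k e and r K E, are the double crossovers. Comparing them with the parentals, only the k allele has switched, so k is the middle locus and the order is r – k – e.
Crossovers in the r–k interval produce the single-crossover classes r K e and R k E (206 + 240 = 446) plus the double crossovers (37).
RF(r–k) = (446 + 37) / 2164 = 483/2164 = 0.2232 → 22.3 map units.

22.3 map units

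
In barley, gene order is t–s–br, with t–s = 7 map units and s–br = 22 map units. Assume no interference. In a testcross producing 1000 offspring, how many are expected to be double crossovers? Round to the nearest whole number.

Map distances give recombination frequencies of 0.070 and 0.220 for the two intervals.
With no interference, expected double-crossover frequency = 0.070 × 0.220 = 0.01540.
Expected number = 0.01540 × 1000 = 15.40 ≈ 15.

15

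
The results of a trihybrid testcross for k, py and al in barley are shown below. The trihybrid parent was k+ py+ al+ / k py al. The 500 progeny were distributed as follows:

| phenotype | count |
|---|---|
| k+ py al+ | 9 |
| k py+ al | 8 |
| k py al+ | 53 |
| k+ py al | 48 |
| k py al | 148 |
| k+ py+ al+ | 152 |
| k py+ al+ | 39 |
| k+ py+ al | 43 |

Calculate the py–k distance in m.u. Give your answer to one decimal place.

20.8 m.u.

The two rarest classes, k+ py al+ and k py+ al, are the double crossovers. Comparing them with the parentals, only the py allele has switched, so py is the middle locus and the order is al – py – k.
Crossovers in the py–k interval produce the single-crossover classes k py+ al+ and k+ py al (39 + 48 = 87) plus the double crossovers (17).
RF(py–k) = (87 + 17) / 500 = 104/500 = 0.2080 → 20.8 m.u.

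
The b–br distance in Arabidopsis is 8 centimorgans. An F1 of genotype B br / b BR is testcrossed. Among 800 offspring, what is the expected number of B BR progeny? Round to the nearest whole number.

32

A map distance of 8 centimorgans corresponds to a recombination frequency of 0.080.
The F1 is B br / b BR, so B BR is a recombinant gamete class with expected frequency r/2 = 0.080/2 = 0.0400.
Expected number = 0.0400 × 800 = 32.00 ≈ 32.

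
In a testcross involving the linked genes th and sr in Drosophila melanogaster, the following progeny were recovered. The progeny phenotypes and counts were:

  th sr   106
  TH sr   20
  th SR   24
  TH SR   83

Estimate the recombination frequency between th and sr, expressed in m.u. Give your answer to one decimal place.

The two most frequent classes, TH SR (83) and th sr (106), are the parental types, so the F1 was TH SR / th sr.
The recombinant classes are TH sr and th SR: 20 + 24 = 44.
Recombination frequency = 44/233 = 0.1888 ≈ 18.9%, i.e. 18.9 m.u.

18.9 m.u.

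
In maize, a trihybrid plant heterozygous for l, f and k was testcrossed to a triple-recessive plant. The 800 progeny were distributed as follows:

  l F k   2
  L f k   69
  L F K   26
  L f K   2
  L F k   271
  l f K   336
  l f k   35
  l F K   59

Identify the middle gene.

l

The two most frequent reciprocal classes, l f K and L F k, are the parental types, so the F1 was l f K / L F k.
The two rarest classes, L f K and l F k, are the double crossovers. Comparing them with the parentals, only the l allele has switched, so l is the middle locus and the order is f – l – k.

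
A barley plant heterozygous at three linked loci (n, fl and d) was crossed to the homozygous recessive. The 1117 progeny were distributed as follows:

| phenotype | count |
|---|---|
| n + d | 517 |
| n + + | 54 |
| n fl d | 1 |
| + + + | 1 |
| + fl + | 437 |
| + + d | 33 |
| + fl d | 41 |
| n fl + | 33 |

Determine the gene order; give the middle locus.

The two most frequent reciprocal classes, + fl + and n + d, are the parental types, so the F1 was + fl + / n + d.
The two rarest classes, + + + and n fl d, are the double crossovers. Comparing them with the parentals, only the fl allele has switched, so fl is the middle locus and the order is n – fl – d.

fl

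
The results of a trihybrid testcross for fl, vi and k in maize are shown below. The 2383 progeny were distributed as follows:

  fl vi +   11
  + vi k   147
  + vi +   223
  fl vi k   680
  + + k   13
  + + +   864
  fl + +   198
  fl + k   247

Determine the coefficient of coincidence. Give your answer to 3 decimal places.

0.314

The two most frequent reciprocal classes, fl vi k and + + +, are the parental types, so the F1 was fl vi k / + + +.
The two rarest classes, fl vi + and + + k, are the double crossovers. Comparing them with the parentals, only the k allele has switched, so k is the middle locus and the order is fl – k – vi.
fl–k: (345 + 24)/2383 = 0.1548; k–vi: (470 + 24)/2383 = 0.2073.
Expected DCO frequency = 0.1548 × 0.2073 ≈ 0.03209; observed = 24/2383 ≈ 0.01007.
Coefficient of coincidence = 0.01007/0.03209 ≈ 0.314.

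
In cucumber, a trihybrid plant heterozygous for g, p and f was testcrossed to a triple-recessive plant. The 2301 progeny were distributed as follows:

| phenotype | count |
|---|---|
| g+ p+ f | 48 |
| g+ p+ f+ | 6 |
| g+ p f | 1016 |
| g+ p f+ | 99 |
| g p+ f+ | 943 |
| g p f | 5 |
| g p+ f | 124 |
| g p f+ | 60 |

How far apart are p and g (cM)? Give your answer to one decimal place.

The two most frequent reciprocal classes, g p+ f+ and g+ p f, are the parental types, so the F1 was g p+ f+ / g+ p f.
The two rarest classes, g+ p+ f+ and g p f, are the double crossovers. Comparing them with the parentals, only the g allele has switched, so g is the middle locus and the order is p – g – f.
Crossovers in the p–g interval produce the single-crossover classes g p f+ and g+ p+ f (60 + 48 = 108) plus the double crossovers (11).
RF(p–g) = (108 + 11) / 2301 = 119/2301 = 0.0517 → 5.2 cM.

5.2 cM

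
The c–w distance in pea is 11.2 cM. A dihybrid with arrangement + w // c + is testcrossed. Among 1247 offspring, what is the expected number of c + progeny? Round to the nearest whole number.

A map distance of 11.2 cM corresponds to a recombination frequency of 0.112.
The F1 is + w / c +, so c + is a parental gamete class with expected frequency (1 − r)/2 = 0.888/2 = 0.4440.
Expected number = 0.4440 × 1247 = 553.67 ≈ 554.

554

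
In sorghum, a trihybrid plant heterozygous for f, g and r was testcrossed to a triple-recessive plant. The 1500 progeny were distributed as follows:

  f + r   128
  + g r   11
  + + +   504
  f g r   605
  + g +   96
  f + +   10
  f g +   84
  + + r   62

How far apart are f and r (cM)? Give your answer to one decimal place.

11.1 cM

The two most frequent reciprocal classes, f g r and + + +, are the parental types, so the F1 was f g r / + + +.
The two rarest classes, + g r and f + +, are the double crossovers. Comparing them with the parentals, only the f allele has switched, so f is the middle locus and the order is g – f – r.
Crossovers in the f–r interval produce the single-crossover classes f g + and + + r (84 + 62 = 146) plus the double crossovers (21).
RF(f–r) = (146 + 21) / 1500 = 167/1500 = 0.1113 → 11.1 cM.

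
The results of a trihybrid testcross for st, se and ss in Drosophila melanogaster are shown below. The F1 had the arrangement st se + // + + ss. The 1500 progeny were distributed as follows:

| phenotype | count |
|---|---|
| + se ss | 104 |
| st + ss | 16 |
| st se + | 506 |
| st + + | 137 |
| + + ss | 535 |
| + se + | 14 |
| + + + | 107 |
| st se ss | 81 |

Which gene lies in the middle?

The two rarest classes, + se + and st + ss, are the double crossovers. Comparing them with the parentals, only the st allele has switched, so st is the middle locus and the order is ss – st – se.

st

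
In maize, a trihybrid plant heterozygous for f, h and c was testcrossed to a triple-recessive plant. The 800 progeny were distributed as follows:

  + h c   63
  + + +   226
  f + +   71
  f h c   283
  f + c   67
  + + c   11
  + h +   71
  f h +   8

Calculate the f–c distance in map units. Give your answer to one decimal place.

The two most frequent reciprocal classes, + + + and f h c, are the parental types, so the F1 was + + + / f h c.
The two rarest classes, + + c and f h +, are the double crossovers. Comparing them with the parentals, only the c allele has switched, so c is the middle locus and the order is f – c – h.
Crossovers in the f–c interval produce the single-crossover classes f + + and + h c (71 + 63 = 134) plus the double crossovers (19).
RF(f–c) = (134 + 19) / 800 = 153/800 = 0.1913 → 19.1 map units.

19.1 map units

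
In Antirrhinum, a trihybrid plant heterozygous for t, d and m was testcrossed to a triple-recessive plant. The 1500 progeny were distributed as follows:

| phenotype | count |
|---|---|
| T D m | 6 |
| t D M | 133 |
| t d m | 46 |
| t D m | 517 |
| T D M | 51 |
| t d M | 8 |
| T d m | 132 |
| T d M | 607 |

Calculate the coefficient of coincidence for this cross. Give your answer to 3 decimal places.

The two most frequent reciprocal classes, T d M and t D m, are the parental types, so the F1 was T d M / t D m.
The two rarest classes, t d M and T D m, are the double crossovers. Comparing them with the parentals, only the t allele has switched, so t is the middle locus and the order is m – t – d.
m–t: (265 + 14)/1500 = 0.1860; t–d: (97 + 14)/1500 = 0.0740.
Expected DCO frequency = 0.1860 × 0.0740 ≈ 0.01376; observed = 14/1500 ≈ 0.00933.
Coefficient of coincidence = 0.00933/0.01376 ≈ 0.678.

0.678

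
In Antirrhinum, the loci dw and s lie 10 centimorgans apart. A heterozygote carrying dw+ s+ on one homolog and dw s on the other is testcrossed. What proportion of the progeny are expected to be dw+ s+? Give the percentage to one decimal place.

45.0%

A map distance of 10 centimorgans corresponds to a recombination frequency of 0.100.
The F1 is dw+ s+ / dw s, so dw+ s+ is a parental gamete class with expected frequency (1 − r)/2 = 0.900/2 = 0.4500.
That is 0.4500 = 45.0% of the progeny.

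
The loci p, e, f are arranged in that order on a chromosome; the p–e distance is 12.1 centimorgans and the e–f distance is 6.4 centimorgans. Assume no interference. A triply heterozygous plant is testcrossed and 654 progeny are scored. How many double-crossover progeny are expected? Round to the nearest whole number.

Map distances give recombination frequencies of 0.121 and 0.064 for the two intervals.
With no interference, expected double-crossover frequency = 0.121 × 0.064 = 0.00774.
Expected number = 0.00774 × 654 = 5.06 ≈ 5.

5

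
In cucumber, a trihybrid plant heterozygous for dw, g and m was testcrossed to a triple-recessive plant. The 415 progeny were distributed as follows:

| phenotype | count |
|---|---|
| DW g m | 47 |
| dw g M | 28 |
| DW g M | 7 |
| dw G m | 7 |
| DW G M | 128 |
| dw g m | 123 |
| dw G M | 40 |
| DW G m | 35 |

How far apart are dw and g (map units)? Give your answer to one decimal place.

24.3 map units

The two most frequent reciprocal classes, DW G M and dw g m, are the parental types, so the F1 was DW G M / dw g m.
The two rarest classes, DW g M and dw G m, are the double crossovers. Comparing them with the parentals, only the g allele has switched, so g is the middle locus and the order is m – g – dw.
Crossovers in the g–dw interval produce the single-crossover classes dw G M and DW g m (40 + 47 = 87) plus the double crossovers (14).
RF(g–dw) = (87 + 14) / 415 = 101/415 = 0.2434 → 24.3 map units.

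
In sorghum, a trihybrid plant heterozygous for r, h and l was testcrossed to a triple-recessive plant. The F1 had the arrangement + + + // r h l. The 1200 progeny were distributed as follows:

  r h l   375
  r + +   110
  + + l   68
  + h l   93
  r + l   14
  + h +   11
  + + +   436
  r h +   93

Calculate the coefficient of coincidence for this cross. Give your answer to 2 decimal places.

The two rarest classes, + h + and r + l, are the double crossovers. Comparing them with the parentals, only the h allele has switched, so h is the middle locus and the order is r – h – l.
r–h: (203 + 25)/1200 = 0.1900; h–l: (161 + 25)/1200 = 0.1550.
Expected DCO frequency = 0.1900 × 0.1550 ≈ 0.02945; observed = 25/1200 ≈ 0.02083.
Coefficient of coincidence = 0.02083/0.02945 ≈ 0.71.

0.71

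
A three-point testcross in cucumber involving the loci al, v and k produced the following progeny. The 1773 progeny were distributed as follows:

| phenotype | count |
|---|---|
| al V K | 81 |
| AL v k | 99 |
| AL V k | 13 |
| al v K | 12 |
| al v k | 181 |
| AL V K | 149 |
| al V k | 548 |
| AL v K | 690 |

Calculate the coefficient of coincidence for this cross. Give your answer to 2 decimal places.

The two most frequent reciprocal classes, AL v K and al V k, are the parental types, so the F1 was AL v K / al V k.
The two rarest classes, al v K and AL V k, are the double crossovers. Comparing them with the parentals, only the al allele has switched, so al is the middle locus and the order is v – al – k.
v–al: (330 + 25)/1773 = 0.2002; al–k: (180 + 25)/1773 = 0.1156.
Expected DCO frequency = 0.2002 × 0.1156 ≈ 0.02314; observed = 25/1773 ≈ 0.01410.
Coefficient of coincidence = 0.01410/0.02314 ≈ 0.61.

0.61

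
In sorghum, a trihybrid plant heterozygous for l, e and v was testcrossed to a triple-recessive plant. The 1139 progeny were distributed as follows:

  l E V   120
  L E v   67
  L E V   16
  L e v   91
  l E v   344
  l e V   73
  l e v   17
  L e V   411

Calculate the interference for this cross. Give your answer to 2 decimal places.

The two most frequent reciprocal classes, L e V and l E v, are the parental types, so the F1 was L e V / l E v.
The two rarest classes, L E V and l e v, are the double crossovers. Comparing them with the parentals, only the e allele has switched, so e is the middle locus and the order is v – e – l.
v–e: (211 + 33)/1139 = 0.2142; e–l: (140 + 33)/1139 = 0.1519.
Expected DCO frequency = 0.2142 × 0.1519 ≈ 0.03254; observed = 33/1139 ≈ 0.02897.
Coefficient of coincidence = 0.02897/0.03254 ≈ 0.89; interference = 1 − 0.89 = 0.11.

0.11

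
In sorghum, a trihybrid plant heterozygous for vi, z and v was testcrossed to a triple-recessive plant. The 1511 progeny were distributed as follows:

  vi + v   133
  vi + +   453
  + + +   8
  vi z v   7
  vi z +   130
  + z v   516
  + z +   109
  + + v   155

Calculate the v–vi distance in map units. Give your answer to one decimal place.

The two most frequent reciprocal classes, vi + + and + z v, are the parental types, so the F1 was vi + + / + z v.
The two rarest classes, + + + and vi z v, are the double crossovers. Comparing them with the parentals, only the vi allele has switched, so vi is the middle locus and the order is v – vi – z.
Crossovers in the v–vi interval produce the single-crossover classes vi + v and + z + (133 + 109 = 242) plus the double crossovers (15).
RF(v–vi) = (242 + 15) / 1511 = 257/1511 = 0.1701 → 17.0 map units.

17.0 map units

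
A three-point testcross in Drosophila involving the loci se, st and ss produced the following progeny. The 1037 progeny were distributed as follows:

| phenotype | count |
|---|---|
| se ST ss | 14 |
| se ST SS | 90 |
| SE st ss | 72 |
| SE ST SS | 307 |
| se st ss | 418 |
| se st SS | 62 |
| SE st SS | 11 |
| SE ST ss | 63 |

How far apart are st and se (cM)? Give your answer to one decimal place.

The two most frequent reciprocal classes, SE ST SS and se st ss, are the parental types, so the F1 was SE ST SS / se st ss.
The two rarest classes, SE st SS and se ST ss, are the double crossovers. Comparing them with the parentals, only the st allele has switched, so st is the middle locus and the order is se – st – ss.
Crossovers in the se–st interval produce the single-crossover classes se ST SS and SE st ss (90 + 72 = 162) plus the double crossovers (25).
RF(se–st) = (162 + 25) / 1037 = 187/1037 = 0.1803 → 18.0 cM.

18.0 cM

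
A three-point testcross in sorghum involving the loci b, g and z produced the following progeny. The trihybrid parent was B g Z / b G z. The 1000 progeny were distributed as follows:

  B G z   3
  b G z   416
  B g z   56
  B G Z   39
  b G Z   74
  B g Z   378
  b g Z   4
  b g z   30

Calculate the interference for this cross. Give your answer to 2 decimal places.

The two rarest classes, b g Z and B G z, are the double crossovers. Comparing them with the parentals, only the b allele has switched, so b is the middle locus and the order is g – b – z.
g–b: (69 + 7)/1000 = 0.0760; b–z: (130 + 7)/1000 = 0.1370.
Expected DCO frequency = 0.0760 × 0.1370 ≈ 0.01041; observed = 7/1000 ≈ 0.00700.
Coefficient of coincidence = 0.00700/0.01041 ≈ 0.67; interference = 1 − 0.67 = 0.33.

0.33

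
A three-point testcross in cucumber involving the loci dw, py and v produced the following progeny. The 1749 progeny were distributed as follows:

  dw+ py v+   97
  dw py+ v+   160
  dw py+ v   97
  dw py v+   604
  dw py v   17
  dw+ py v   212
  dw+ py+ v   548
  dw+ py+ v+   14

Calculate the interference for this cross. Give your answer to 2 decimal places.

0.40

The two most frequent reciprocal classes, dw+ py+ v and dw py v+, are the parental types, so the F1 was dw+ py+ v / dw py v+.
The two rarest classes, dw+ py+ v+ and dw py v, are the double crossovers. Comparing them with the parentals, only the v allele has switched, so v is the middle locus and the order is dw – v – py.
dw–v: (194 + 31)/1749 = 0.1286; v–py: (372 + 31)/1749 = 0.2304.
Expected DCO frequency = 0.1286 × 0.2304 ≈ 0.02963; observed = 31/1749 ≈ 0.01772.
Coefficient of coincidence = 0.01772/0.02963 ≈ 0.60; interference = 1 − 0.60 = 0.40.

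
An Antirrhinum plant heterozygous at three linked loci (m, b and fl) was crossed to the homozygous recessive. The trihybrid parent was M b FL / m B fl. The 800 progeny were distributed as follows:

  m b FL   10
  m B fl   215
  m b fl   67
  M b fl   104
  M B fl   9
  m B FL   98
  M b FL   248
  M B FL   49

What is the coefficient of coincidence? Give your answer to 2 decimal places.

0.51

The two rarest classes, m b FL and M B fl, are the double crossovers. Comparing them with the parentals, only the m allele has switched, so m is the middle locus and the order is fl – m – b.
fl–m: (202 + 19)/800 = 0.2762; m–b: (116 + 19)/800 = 0.1688.
Expected DCO frequency = 0.2762 × 0.1688 ≈ 0.04662; observed = 19/800 ≈ 0.02375.
Coefficient of coincidence = 0.02375/0.04662 ≈ 0.51.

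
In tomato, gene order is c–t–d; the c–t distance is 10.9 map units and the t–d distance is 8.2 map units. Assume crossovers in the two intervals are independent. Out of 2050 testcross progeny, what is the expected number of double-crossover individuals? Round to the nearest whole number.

Map distances give recombination frequencies of 0.109 and 0.082 for the two intervals.
With no interference, expected double-crossover frequency = 0.109 × 0.082 = 0.00894.
Expected number = 0.00894 × 2050 = 18.32 ≈ 18.

18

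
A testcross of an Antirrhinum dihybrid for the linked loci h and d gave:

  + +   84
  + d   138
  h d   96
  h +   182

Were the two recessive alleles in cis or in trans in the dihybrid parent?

trans

The two most frequent classes are + d (138) and h + (182); these are the parental (non-recombinant) types.
So the F1 carried + d on one chromosome and h + on the other — the recessive alleles are on opposite chromosomes (trans / repulsion).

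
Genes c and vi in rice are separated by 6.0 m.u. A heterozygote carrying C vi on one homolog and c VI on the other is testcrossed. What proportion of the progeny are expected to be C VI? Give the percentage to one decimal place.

3.0%

A map distance of 6.0 m.u. corresponds to a recombination frequency of 0.060.
The F1 is C vi / c VI, so C VI is a recombinant gamete class with expected frequency r/2 = 0.060/2 = 0.0300.
That is 0.0300 = 3.0% of the progeny.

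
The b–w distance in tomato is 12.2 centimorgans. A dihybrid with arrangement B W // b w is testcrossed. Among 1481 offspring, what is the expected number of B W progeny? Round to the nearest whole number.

650

A map distance of 12.2 centimorgans corresponds to a recombination frequency of 0.122.
The F1 is B W / b w, so B W is a parental gamete class with expected frequency (1 − r)/2 = 0.878/2 = 0.4390.
Expected number = 0.4390 × 1481 = 650.16 ≈ 650.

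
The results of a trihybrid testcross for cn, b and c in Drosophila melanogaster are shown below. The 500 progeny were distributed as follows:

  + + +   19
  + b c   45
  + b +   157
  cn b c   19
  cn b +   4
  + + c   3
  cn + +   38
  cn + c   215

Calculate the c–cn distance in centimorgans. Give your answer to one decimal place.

18.0 centimorgans

The two most frequent reciprocal classes, + b + and cn + c, are the parental types, so the F1 was + b + / cn + c.
The two rarest classes, cn b + and + + c, are the double crossovers. Comparing them with the parentals, only the cn allele has switched, so cn is the middle locus and the order is c – cn – b.
Crossovers in the c–cn interval produce the single-crossover classes + b c and cn + + (45 + 38 = 83) plus the double crossovers (7).
RF(c–cn) = (83 + 7) / 500 = 90/500 = 0.1800 → 18.0 centimorgans.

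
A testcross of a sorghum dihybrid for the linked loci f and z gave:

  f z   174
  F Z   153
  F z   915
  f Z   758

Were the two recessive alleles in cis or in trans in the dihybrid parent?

The two most frequent classes are F z (915) and f Z (758); these are the parental (non-recombinant) types.
So the F1 carried F z on one chromosome and f Z on the other — the recessive alleles are on opposite chromosomes (trans / repulsion).

trans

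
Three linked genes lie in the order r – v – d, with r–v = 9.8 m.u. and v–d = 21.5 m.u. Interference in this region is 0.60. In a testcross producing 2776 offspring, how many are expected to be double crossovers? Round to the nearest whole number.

23

Map distances give recombination frequencies of 0.098 and 0.215 for the two intervals.
With interference 0.60 (so coincidence = 0.40), expected double-crossover frequency = 0.098 × 0.215 × 0.40 = 0.00843.
Expected number = 0.00843 × 2776 = 23.40 ≈ 23.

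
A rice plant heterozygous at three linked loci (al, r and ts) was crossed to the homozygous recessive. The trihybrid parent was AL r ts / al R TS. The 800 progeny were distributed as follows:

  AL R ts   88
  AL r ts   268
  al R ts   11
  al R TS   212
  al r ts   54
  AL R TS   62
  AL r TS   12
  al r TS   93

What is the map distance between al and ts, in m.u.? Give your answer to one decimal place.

17.4 m.u.

The two rarest classes, AL r TS and al R ts, are the double crossovers. Comparing them with the parentals, only the ts allele has switched, so ts is the middle locus and the order is al – ts – r.
Crossovers in the al–ts interval produce the single-crossover classes al r ts and AL R TS (54 + 62 = 116) plus the double crossovers (23).
RF(al–ts) = (116 + 23) / 800 = 139/800 = 0.1737 → 17.4 m.u.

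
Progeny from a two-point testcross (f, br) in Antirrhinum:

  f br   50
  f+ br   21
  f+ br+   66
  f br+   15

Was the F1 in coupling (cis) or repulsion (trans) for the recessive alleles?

The two most frequent classes are f+ br+ (66) and f br (50); these are the parental (non-recombinant) types.
So the F1 carried f+ br+ on one chromosome and f br on the other — the recessive alleles are on the same chromosome (cis / coupling).

cis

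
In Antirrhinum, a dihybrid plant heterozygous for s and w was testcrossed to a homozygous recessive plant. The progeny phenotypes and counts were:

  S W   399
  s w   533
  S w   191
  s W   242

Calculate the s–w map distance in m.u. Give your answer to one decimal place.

31.7 m.u.

The two most frequent classes, S W (399) and s w (533), are the parental types, so the F1 was S W / s w.
The recombinant classes are S w and s W: 191 + 242 = 433.
Recombination frequency = 433/1365 = 0.3172 ≈ 31.7%, i.e. 31.7 m.u.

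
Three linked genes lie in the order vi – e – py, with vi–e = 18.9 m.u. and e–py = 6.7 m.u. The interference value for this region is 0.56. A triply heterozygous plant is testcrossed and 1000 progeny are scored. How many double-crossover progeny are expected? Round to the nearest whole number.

Map distances give recombination frequencies of 0.189 and 0.067 for the two intervals.
With interference 0.56 (so coincidence = 0.44), expected double-crossover frequency = 0.189 × 0.067 × 0.44 = 0.00557.
Expected number = 0.00557 × 1000 = 5.57 ≈ 6.

6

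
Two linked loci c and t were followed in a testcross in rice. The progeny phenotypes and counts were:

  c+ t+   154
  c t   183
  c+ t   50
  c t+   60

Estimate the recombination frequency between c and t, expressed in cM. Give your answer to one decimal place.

24.6 cM

The two most frequent classes, c+ t+ (154) and c t (183), are the parental types, so the F1 was c+ t+ / c t.
The recombinant classes are c+ t and c t+: 50 + 60 = 110.
Recombination frequency = 110/447 = 0.2461 ≈ 24.6%, i.e. 24.6 cM.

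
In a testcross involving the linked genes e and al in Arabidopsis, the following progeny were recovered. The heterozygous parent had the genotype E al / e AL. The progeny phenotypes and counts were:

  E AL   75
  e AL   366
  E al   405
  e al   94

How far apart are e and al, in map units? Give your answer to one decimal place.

18.0 map units

The recombinant classes are E AL and e al: 75 + 94 = 169.
Recombination frequency = 169/940 = 0.1798 ≈ 18.0%, i.e. 18.0 map units.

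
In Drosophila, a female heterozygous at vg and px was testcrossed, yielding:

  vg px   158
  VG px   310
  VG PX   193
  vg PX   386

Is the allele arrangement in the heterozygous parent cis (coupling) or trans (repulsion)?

trans

The two most frequent classes are VG px (310) and vg PX (386); these are the parental (non-recombinant) types.
So the F1 carried VG px on one chromosome and vg PX on the other — the recessive alleles are on opposite chromosomes (trans / repulsion).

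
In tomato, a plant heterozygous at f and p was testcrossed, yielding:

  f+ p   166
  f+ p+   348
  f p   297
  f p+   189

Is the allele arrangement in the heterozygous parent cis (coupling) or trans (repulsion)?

cis

The two most frequent classes are f+ p+ (348) and f p (297); these are the parental (non-recombinant) types.
So the F1 carried f+ p+ on one chromosome and f p on the other — the recessive alleles are on the same chromosome (cis / coupling).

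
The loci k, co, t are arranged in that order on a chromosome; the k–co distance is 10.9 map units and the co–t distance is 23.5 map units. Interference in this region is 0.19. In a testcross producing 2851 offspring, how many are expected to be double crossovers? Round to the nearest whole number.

59

Map distances give recombination frequencies of 0.109 and 0.235 for the two intervals.
With interference 0.19 (so coincidence = 0.81), expected double-crossover frequency = 0.109 × 0.235 × 0.81 = 0.02075.
Expected number = 0.02075 × 2851 = 59.15 ≈ 59.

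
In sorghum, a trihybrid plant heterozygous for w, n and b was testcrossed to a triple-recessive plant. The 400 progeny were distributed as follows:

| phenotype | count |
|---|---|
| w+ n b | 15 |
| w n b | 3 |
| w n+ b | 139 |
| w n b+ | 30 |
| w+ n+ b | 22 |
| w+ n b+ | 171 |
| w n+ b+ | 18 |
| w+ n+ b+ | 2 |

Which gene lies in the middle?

The two most frequent reciprocal classes, w n+ b and w+ n b+, are the parental types, so the F1 was w n+ b / w+ n b+.
The two rarest classes, w n b and w+ n+ b+, are the double crossovers. Comparing them with the parentals, only the n allele has switched, so n is the middle locus and the order is b – n – w.

n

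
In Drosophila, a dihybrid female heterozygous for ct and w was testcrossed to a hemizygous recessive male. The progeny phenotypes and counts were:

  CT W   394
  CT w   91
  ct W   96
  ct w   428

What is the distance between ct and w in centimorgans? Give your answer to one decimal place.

The two most frequent classes, CT W (394) and ct w (428), are the parental types, so the F1 was CT W / ct w.
The recombinant classes are CT w and ct W: 91 + 96 = 187.
Recombination frequency = 187/1009 = 0.1853 ≈ 18.5%, i.e. 18.5 centimorgans.

18.5 centimorgans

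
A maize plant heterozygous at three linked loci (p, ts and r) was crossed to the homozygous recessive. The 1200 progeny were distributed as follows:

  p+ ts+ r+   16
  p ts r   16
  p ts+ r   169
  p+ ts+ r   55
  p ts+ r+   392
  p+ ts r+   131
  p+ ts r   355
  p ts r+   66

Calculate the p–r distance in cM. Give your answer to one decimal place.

The two most frequent reciprocal classes, p+ ts r and p ts+ r+, are the parental types, so the F1 was p+ ts r / p ts+ r+.
The two rarest classes, p ts r and p+ ts+ r+, are the double crossovers. Comparing them with the parentals, only the p allele has switched, so p is the middle locus and the order is ts – p – r.
Crossovers in the p–r interval produce the single-crossover classes p+ ts r+ and p ts+ r (131 + 169 = 300) plus the double crossovers (32).
RF(p–r) = (300 + 32) / 1200 = 332/1200 = 0.2767 → 27.7 cM.

27.7 cM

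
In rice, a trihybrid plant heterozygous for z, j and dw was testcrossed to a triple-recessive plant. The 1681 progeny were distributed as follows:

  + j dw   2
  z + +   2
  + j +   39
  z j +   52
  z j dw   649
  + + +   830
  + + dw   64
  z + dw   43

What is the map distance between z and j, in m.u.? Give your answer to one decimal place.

The two most frequent reciprocal classes, z j dw and + + +, are the parental types, so the F1 was z j dw / + + +.
The two rarest classes, + j dw and z + +, are the double crossovers. Comparing them with the parentals, only the z allele has switched, so z is the middle locus and the order is j – z – dw.
Crossovers in the j–z interval produce the single-crossover classes z + dw and + j + (43 + 39 = 82) plus the double crossovers (4).
RF(j–z) = (82 + 4) / 1681 = 86/1681 = 0.0512 → 5.1 m.u.

5.1 m.u.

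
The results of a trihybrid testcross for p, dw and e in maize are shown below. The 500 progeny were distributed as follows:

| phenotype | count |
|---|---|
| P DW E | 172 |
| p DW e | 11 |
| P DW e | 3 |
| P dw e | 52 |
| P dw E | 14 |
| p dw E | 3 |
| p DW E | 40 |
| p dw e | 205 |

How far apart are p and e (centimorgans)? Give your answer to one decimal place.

19.6 centimorgans

The two most frequent reciprocal classes, p dw e and P DW E, are the parental types, so the F1 was p dw e / P DW E.
The two rarest classes, p dw E and P DW e, are the double crossovers. Comparing them with the parentals, only the e allele has switched, so e is the middle locus and the order is p – e – dw.
Crossovers in the p–e interval produce the single-crossover classes P dw e and p DW E (52 + 40 = 92) plus the double crossovers (6).
RF(p–e) = (92 + 6) / 500 = 98/500 = 0.1960 → 19.6 centimorgans.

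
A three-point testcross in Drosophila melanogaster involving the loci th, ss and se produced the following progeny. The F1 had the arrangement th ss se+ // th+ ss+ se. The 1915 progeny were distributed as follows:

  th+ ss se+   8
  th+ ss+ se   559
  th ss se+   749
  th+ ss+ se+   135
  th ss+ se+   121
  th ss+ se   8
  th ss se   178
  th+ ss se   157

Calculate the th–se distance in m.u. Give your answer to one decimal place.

17.2 m.u.

The two rarest classes, th+ ss se+ and th ss+ se, are the double crossovers. Comparing them with the parentals, only the th allele has switched, so th is the middle locus and the order is ss – th – se.
Crossovers in the th–se interval produce the single-crossover classes th ss se and th+ ss+ se+ (178 + 135 = 313) plus the double crossovers (16).
RF(th–se) = (313 + 16) / 1915 = 329/1915 = 0.1718 → 17.2 m.u.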